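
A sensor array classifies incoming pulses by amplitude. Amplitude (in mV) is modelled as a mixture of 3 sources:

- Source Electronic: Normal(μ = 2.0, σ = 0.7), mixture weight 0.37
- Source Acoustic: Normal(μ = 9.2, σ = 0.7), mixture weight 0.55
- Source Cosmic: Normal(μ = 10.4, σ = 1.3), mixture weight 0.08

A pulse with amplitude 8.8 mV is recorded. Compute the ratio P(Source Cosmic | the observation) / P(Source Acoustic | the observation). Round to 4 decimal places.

0.0432

Posterior odds = (π_i f_i(x)) / (π_j f_j(x)); the normalising sum cancels.
Component likelihoods at x = 8.8 mV:
  f_Electronic = (1/(0.7·√(2π)))·exp(−(8.8−2.0)²/(2·0.7²)) = 0.569918·exp(-47.18367) = 1.8374e-21
  f_Acoustic = (1/(0.7·√(2π)))·exp(−(8.8−9.2)²/(2·0.7²)) = 0.569918·exp(-0.16327) = 0.484068
  f_Cosmic = (1/(1.3·√(2π)))·exp(−(8.8−10.4)²/(2·1.3²)) = 0.306879·exp(-0.75740) = 0.143891
Posterior odds = (π_Cosmic·f_Cosmic) / (π_Acoustic·f_Acoustic) = (0.08·0.143891) / (0.55·0.484068) = 0.0115113 / 0.266238 ≈ 0.0432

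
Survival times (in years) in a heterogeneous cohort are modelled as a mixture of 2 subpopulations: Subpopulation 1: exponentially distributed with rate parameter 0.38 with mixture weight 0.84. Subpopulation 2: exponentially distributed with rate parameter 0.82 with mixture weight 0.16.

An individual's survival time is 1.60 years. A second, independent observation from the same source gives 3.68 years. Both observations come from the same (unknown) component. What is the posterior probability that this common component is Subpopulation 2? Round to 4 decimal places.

Posterior ∝ prior × likelihood, so P(k | x) ∝ P(Z=k) f_k(x); normalise over all components.
Since both observations come from the same component, the likelihood for component k is f_k(x₁)·f_k(x₂).
  p_1 = [0.38·e^(−0.38·1.60) = 0.38·e^(−0.6080) = 0.206887] × [0.0938569] = 0.0194177
  p_2 = [0.82·e^(−0.82·1.60) = 0.82·e^(−1.3120) = 0.22081] × [0.0401132] = 0.0088574
Prior × likelihood for each component:
  P(Z=1)·p_1 = 0.84 × 0.0194177 = 0.0163109
  P(Z=2)·p_2 = 0.16 × 0.0088574 = 0.00141718
Normaliser: 0.0163109 + 0.00141718 = 0.0177281
P(Subpopulation 2 | x₁, x₂) ≈ 0.0799

0.0799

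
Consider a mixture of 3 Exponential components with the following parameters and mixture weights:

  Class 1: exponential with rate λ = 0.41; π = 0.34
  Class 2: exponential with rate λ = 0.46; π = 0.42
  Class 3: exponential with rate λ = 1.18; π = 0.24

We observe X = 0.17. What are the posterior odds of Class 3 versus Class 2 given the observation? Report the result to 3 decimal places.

The posterior odds equal the prior odds times the likelihood ratio: (P(Z=i)/P(Z=j))·(f_i(x)/f_j(x)).
Exponential densities:
  p_1 = 0.41·e^(−0.41·0.17) = 0.41·e^(−0.0697) = 0.382396
  p_2 = 0.46·e^(−0.46·0.17) = 0.46·e^(−0.0782) = 0.425399
  p_3 = 1.18·e^(−1.18·0.17) = 1.18·e^(−0.2006) = 0.965523
Odds = (0.24/0.42) × (0.965523/0.425399) = 0.571429 × 2.26969 ≈ 1.297

1.297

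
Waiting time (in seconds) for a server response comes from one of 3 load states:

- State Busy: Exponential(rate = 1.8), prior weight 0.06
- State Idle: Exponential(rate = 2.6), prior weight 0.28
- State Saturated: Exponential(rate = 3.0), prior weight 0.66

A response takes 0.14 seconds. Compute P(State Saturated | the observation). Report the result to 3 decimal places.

P(component k | x) = w_k·f_k(x) / marginal(x), where marginal(x) = Σ_j w_j·f_j(x).
Evaluate each component's likelihood at the observed value:
  f_Busy = 1.8·e^(−1.8·0.14) = 1.8·e^(−0.2520) = 1.39904
  f_Idle = 2.6·e^(−2.6·0.14) = 2.6·e^(−0.3640) = 1.80672
  f_Saturated = 3.0·e^(−3.0·0.14) = 3.0·e^(−0.4200) = 1.97114
Weight by the priors:
  w_Busy·f_Busy = 0.06 × 1.39904 = 0.0839424
  w_Idle·f_Idle = 0.28 × 1.80672 = 0.505881
  w_Saturated·f_Saturated = 0.66 × 1.97114 = 1.30095
Marginal: 0.0839424 + 0.505881 + 1.30095 = 1.89078
So the posterior for State Saturated is 1.30095 / 1.89078 ≈ 0.688.

0.688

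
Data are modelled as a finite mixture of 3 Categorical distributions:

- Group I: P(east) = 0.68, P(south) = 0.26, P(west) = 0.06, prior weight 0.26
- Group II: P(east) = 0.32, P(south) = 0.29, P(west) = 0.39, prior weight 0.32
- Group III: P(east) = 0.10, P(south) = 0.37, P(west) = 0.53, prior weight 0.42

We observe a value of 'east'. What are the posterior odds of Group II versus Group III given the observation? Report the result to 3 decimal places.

2.438

Posterior odds = (P(Z=i) f_i(x)) / (P(Z=j) f_j(x)); the normalising sum cancels.
Component likelihoods at x = 'east':
  f_I = P(east | comp) = 0.68
  f_II = P(east | comp) = 0.32
  f_III = P(east | comp) = 0.10
Posterior odds = (P(Z=II)·f_II) / (P(Z=III)·f_III) = (0.32·0.32) / (0.42·0.1) = 0.1024 / 0.042 ≈ 2.438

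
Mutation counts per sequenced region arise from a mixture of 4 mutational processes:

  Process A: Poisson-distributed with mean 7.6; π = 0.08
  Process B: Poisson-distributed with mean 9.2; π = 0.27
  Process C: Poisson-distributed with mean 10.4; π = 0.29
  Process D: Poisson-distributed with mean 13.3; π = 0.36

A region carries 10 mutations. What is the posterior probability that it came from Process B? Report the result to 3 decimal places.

0.312

By Bayes' theorem, P(k | x) = π_k f_k(x) / Σ_j π_j f_j(x).
Component likelihoods at x = 10 mutations:
  L_A = e^(−7.6)·7.6^10/10! = 0.0886614
  L_B = e^(−9.2)·9.2^10/10! = 0.12095
  L_C = e^(−10.4)·10.4^10/10! = 0.124139
  L_D = e^(−13.3)·13.3^10/10! = 0.0799166
Prior × likelihood for each component:
  π_A·L_A = 0.08 × 0.0886614 = 0.00709292
  π_B·L_B = 0.27 × 0.12095 = 0.0326565
  π_C·L_C = 0.29 × 0.124139 = 0.0360003
  π_D·L_D = 0.36 × 0.0799166 = 0.02877
Evidence: 0.00709292 + 0.0326565 + 0.0360003 + 0.02877 = 0.10452
Responsibility of Process B: 0.0326565 / 0.10452 ≈ 0.312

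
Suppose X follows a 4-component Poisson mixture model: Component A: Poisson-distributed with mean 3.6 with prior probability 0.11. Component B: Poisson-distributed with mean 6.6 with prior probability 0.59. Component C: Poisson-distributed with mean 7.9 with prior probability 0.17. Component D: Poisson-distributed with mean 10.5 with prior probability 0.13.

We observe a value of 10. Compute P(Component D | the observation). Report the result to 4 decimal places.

The responsibility of component k is w_k f_k(x) divided by Σ_j w_j f_j(x).
Component likelihoods at x = 10:
  p_A = e^(−3.6)·3.6^10/10! = 0.00275297
  p_B = e^(−6.6)·6.6^10/10! = 0.058794
  p_C = e^(−7.9)·7.9^10/10! = 0.0967345
  p_D = e^(−10.5)·10.5^10/10! = 0.123606
Multiply by the mixture weights:
  w_A·p_A = 0.11 × 0.00275297 = 0.000302827
  w_B·p_B = 0.59 × 0.058794 = 0.0346884
  w_C·p_C = 0.17 × 0.0967345 = 0.0164449
  w_D·p_D = 0.13 × 0.123606 = 0.0160687
Evidence: 0.000302827 + 0.0346884 + 0.0164449 + 0.0160687 = 0.0675049
Responsibility of Component D: 0.0160687 / 0.0675049 ≈ 0.2380

0.2380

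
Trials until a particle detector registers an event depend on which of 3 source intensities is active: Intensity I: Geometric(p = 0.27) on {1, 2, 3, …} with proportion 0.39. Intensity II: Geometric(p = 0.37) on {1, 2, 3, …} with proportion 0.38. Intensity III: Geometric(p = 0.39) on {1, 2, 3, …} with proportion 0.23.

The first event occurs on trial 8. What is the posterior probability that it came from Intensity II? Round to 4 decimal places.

0.2770

P(component k | x) = π_k·f_k(x) / marginal(x), where marginal(x) = Σ_j π_j·f_j(x).
Component likelihoods at x = 8:
  p_I = 0.029828
  p_II = 0.0145742
  p_III = 0.0122567
Multiply by the mixture weights:
  π_I·p_I = 0.39 × 0.029828 = 0.0116329
  π_II·p_II = 0.38 × 0.0145742 = 0.00553821
  π_III·p_III = 0.23 × 0.0122567 = 0.00281904
Denominator: 0.0116329 + 0.00553821 + 0.00281904 = 0.0199902
P(Intensity II | 8) ≈ 0.2770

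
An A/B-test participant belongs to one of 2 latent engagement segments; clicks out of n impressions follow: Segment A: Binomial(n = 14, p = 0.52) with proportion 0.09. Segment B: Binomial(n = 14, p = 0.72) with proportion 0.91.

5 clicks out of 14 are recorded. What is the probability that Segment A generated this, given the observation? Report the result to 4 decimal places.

Posterior ∝ prior × likelihood, so P(k | x) ∝ w_k f_k(x); normalise over all components.
Component likelihoods at x = 5 clicks out of 14:
  f_A = C(14,5)·0.52^5·0.48^9 = 2002·0.0380204·0.00135261 = 0.102956
  f_B = C(14,5)·0.72^5·0.28^9 = 2002·0.193492·1.05785e-05 = 0.00409778
Multiply by the mixture weights:
  w_A·f_A = 0.09 × 0.102956 = 0.00926605
  w_B·f_B = 0.91 × 0.00409778 = 0.00372898
Sum: 0.00926605 + 0.00372898 = 0.012995
P(Segment A | data) ≈ 0.7130

0.7130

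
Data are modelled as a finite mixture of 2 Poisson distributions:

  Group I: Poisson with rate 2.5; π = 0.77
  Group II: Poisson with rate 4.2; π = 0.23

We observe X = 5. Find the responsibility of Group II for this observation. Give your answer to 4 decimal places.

Apply Bayes' rule: the posterior for each component is proportional to its prior times its likelihood at x.
Component likelihoods at x = 5:
  L_I = e^(−2.5)·2.5^5/5! = 0.0668009
  L_II = e^(−4.2)·4.2^5/5! = 0.163316
Prior × likelihood for each component:
  P(Z=I)·L_I = 0.77 × 0.0668009 = 0.0514367
  P(Z=II)·L_II = 0.23 × 0.163316 = 0.0375626
Normaliser: 0.0514367 + 0.0375626 = 0.0889994
Responsibility of Group II: 0.0375626 / 0.0889994 ≈ 0.4221

0.4221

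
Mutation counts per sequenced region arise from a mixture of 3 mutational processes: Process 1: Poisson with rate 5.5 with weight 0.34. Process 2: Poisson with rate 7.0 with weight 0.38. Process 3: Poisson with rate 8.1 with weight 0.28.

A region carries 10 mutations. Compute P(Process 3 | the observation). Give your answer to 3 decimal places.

0.437

Apply Bayes' rule: the posterior for each component is proportional to its prior times its likelihood at x.
Poisson probabilities:
  f_1 = 0.0285262
  f_2 = 0.0709833
  f_3 = 0.101696
Weight by the priors:
  w_1·f_1 = 0.34 × 0.0285262 = 0.00969891
  w_2·f_2 = 0.38 × 0.0709833 = 0.0269736
  w_3·f_3 = 0.28 × 0.101696 = 0.0284747
Marginal: 0.00969891 + 0.0269736 + 0.0284747 = 0.0651473
P(Process 3 | 10 mutations) ≈ 0.437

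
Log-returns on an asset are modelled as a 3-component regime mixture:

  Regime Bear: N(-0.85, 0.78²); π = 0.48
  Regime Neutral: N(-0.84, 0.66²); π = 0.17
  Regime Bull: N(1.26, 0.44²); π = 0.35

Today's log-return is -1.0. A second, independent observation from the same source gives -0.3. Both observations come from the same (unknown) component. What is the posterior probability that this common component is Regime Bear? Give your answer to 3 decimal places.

0.690

By Bayes' theorem, P(k | x) = w_k f_k(x) / Σ_j w_j f_j(x).
Since both observations come from the same component, the likelihood for component k is f_k(x₁)·f_k(x₂).
  p_Bear = [(1/(0.78·√(2π)))·exp(−(-1.0−-0.85)²/(2·0.78²)) = 0.511464·exp(-0.01849) = 0.502094] × [0.398886] = 0.200278
  p_Neutral = [(1/(0.66·√(2π)))·exp(−(-1.0−-0.84)²/(2·0.66²)) = 0.604458·exp(-0.02938) = 0.586955] × [0.432517] = 0.253868
  p_Bull = [(1/(0.44·√(2π)))·exp(−(-1.0−1.26)²/(2·0.44²)) = 0.906687·exp(-13.19112) = 1.69289e-06] × [0.00168991] = 2.86083e-09
Multiply by the mixture weights:
  w_Bear·p_Bear = 0.48 × 0.200278 = 0.0961335
  w_Neutral·p_Neutral = 0.17 × 0.253868 = 0.0431575
  w_Bull·p_Bull = 0.35 × 2.86083e-09 = 1.00129e-09
Normaliser: 0.0961335 + 0.0431575 + 1.00129e-09 = 0.139291
Responsibility of Regime Bear: 0.0961335 / 0.139291 ≈ 0.690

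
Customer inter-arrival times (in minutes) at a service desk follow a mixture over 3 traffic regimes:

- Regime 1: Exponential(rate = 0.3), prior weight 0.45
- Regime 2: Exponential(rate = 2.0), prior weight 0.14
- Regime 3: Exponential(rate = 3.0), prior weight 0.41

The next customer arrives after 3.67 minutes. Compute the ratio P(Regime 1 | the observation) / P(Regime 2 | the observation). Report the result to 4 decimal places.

247.0239

Since P(k|x) ∝ P(Z=k) f_k(x), the posterior odds are P(Z=i) f_i(x) / (P(Z=j) f_j(x)).
Exponential densities:
  L_1 = 0.0997615
  L_2 = 0.0012981
  L_3 = 4.96065e-05
0.0448927 / 0.000181734 ≈ 247.0239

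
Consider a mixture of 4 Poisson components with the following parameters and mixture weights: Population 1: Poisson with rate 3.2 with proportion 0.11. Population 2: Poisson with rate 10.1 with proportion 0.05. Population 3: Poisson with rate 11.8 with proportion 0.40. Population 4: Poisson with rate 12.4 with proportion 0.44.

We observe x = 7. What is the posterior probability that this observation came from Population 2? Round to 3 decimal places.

0.103

Posterior ∝ prior × likelihood, so P(k | x) ∝ P(Z=k) f_k(x); normalise over all components.
Evaluate each component's likelihood at the observed value:
  f_1 = 0.0277893
  f_2 = 0.0873866
  f_3 = 0.0474317
  f_4 = 0.0368358
Unnormalised posteriors:
  P(Z=1)·f_1 = 0.11 × 0.0277893 = 0.00305682
  P(Z=2)·f_2 = 0.05 × 0.0873866 = 0.00436933
  P(Z=3)·f_3 = 0.40 × 0.0474317 = 0.0189727
  P(Z=4)·f_4 = 0.44 × 0.0368358 = 0.0162077
Sum: 0.00305682 + 0.00436933 + 0.0189727 + 0.0162077 = 0.0426066
Responsibility of Population 2: 0.00436933 / 0.0426066 ≈ 0.103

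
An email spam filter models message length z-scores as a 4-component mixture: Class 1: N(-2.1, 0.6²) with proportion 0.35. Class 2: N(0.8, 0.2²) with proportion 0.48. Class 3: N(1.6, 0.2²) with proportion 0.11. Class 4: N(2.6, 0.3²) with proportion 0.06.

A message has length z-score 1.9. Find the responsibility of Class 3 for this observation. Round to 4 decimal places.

Posterior ∝ prior × likelihood, so P(k | x) ∝ π_k f_k(x); normalise over all components.
Evaluate each component's likelihood at the observed value:
  f_1 = 1.48515e-10
  f_2 = 5.38488e-07
  f_3 = 0.647588
  f_4 = 0.0874063
Weight by the priors:
  π_1·f_1 = 0.35 × 1.48515e-10 = 5.19803e-11
  π_2·f_2 = 0.48 × 5.38488e-07 = 2.58474e-07
  π_3·f_3 = 0.11 × 0.647588 = 0.0712347
  π_4·f_4 = 0.06 × 0.0874063 = 0.00524438
Denominator: 5.19803e-11 + 2.58474e-07 + 0.0712347 + 0.00524438 = 0.0764793
Responsibility of Class 3: 0.0712347 / 0.0764793 ≈ 0.9314

0.9314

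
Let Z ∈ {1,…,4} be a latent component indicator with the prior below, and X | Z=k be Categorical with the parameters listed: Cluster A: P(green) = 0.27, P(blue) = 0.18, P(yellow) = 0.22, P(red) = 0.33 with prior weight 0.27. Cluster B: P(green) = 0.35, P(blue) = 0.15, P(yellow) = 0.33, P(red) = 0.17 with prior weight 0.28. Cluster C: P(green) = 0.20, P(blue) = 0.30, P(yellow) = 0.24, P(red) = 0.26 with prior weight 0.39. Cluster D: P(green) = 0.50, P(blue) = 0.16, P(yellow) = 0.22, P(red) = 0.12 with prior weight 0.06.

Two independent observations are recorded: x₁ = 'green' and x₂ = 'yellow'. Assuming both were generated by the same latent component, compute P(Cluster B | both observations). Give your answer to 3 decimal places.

Apply Bayes' rule: the posterior for each component is proportional to its prior times its likelihood at x.
Since both observations come from the same component, the likelihood for component k is f_k(x₁)·f_k(x₂).
  L_A = [P(green | comp) = 0.27] × [0.22] = 0.0594
  L_B = [P(green | comp) = 0.35] × [0.33] = 0.1155
  L_C = [P(green | comp) = 0.20] × [0.24] = 0.048
  L_D = [P(green | comp) = 0.50] × [0.22] = 0.11
Weight by the priors:
  π_A·L_A = 0.27 × 0.0594 = 0.016038
  π_B·L_B = 0.28 × 0.1155 = 0.03234
  π_C·L_C = 0.39 × 0.048 = 0.01872
  π_D·L_D = 0.06 × 0.11 = 0.0066
Evidence: 0.016038 + 0.03234 + 0.01872 + 0.0066 = 0.073698
P(Cluster B | x₁,x₂) ≈ 0.439

0.439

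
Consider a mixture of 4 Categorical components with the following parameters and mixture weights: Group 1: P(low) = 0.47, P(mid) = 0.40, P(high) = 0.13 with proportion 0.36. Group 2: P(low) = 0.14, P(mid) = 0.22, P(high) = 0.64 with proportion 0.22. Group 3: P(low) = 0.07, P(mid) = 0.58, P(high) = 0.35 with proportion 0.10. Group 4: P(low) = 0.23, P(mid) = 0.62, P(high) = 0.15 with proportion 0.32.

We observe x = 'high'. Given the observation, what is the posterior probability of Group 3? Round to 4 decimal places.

P(component k | x) = P(Z=k)·f_k(x) / marginal(x), where marginal(x) = Σ_j P(Z=j)·f_j(x).
Categorical probabilities:
  f_1 = P(high | comp) = 0.13
  f_2 = P(high | comp) = 0.64
  f_3 = P(high | comp) = 0.35
  f_4 = P(high | comp) = 0.15
Multiply by the mixture weights:
  P(Z=1)·f_1 = 0.36 × 0.13 = 0.0468
  P(Z=2)·f_2 = 0.22 × 0.64 = 0.1408
  P(Z=3)·f_3 = 0.10 × 0.35 = 0.035
  P(Z=4)·f_4 = 0.32 × 0.15 = 0.048
Sum: 0.0468 + 0.1408 + 0.035 + 0.048 = 0.2706
So the posterior for Group 3 is 0.035 / 0.2706 ≈ 0.1293.

0.1293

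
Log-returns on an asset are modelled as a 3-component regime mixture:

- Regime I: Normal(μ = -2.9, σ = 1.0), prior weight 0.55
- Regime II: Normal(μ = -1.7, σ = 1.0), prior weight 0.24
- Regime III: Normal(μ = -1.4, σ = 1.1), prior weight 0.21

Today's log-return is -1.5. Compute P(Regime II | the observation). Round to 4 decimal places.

Apply Bayes' rule: the posterior for each component is proportional to its prior times its likelihood at x.
Normal densities:
  L_I = (1/(1.0·√(2π)))·exp(−(-1.5−-2.9)²/(2·1.0²)) = 0.398942·exp(-0.98000) = 0.149727
  L_II = (1/(1.0·√(2π)))·exp(−(-1.5−-1.7)²/(2·1.0²)) = 0.398942·exp(-0.02000) = 0.391043
  L_III = (1/(1.1·√(2π)))·exp(−(-1.5−-1.4)²/(2·1.1²)) = 0.362675·exp(-0.00413) = 0.361179
Weight by the priors:
  w_I·L_I = 0.55 × 0.149727 = 0.0823501
  w_II·L_II = 0.24 × 0.391043 = 0.0938502
  w_III·L_III = 0.21 × 0.361179 = 0.0758476
Marginal: 0.0823501 + 0.0938502 + 0.0758476 = 0.252048
P(Regime II | -1.5) = 0.0938502 / 0.252048 ≈ 0.3724

0.3724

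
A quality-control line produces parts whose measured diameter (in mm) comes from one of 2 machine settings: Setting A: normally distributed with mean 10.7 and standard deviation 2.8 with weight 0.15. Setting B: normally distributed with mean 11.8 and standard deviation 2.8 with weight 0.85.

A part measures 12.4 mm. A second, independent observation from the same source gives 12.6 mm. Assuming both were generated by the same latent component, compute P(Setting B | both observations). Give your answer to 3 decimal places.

P(component k | x) = π_k·f_k(x) / marginal(x), where marginal(x) = Σ_j π_j·f_j(x).
Since both observations come from the same component, the likelihood for component k is f_k(x₁)·f_k(x₂).
  f_A = [0.118497] × [0.113179] = 0.0134113
  f_B = [0.139245] × [0.136781] = 0.0190461
Multiply by the mixture weights:
  π_A·f_A = 0.15 × 0.0134113 = 0.0020117
  π_B·f_B = 0.85 × 0.0190461 = 0.0161892
Evidence: 0.0020117 + 0.0161892 = 0.0182009
So the posterior for Setting B is 0.0161892 / 0.0182009 ≈ 0.889.

0.889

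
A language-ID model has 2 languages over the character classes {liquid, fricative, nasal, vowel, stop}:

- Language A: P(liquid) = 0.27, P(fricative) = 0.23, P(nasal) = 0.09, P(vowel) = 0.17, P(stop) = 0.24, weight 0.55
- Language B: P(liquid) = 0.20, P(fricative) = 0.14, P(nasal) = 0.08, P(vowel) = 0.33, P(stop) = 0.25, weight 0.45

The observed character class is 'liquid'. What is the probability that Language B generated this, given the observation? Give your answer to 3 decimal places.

The responsibility of component k is w_k f_k(x) divided by Σ_j w_j f_j(x).
Evaluate each component's likelihood at the observed value:
  p_A = P(liquid | comp) = 0.27
  p_B = P(liquid | comp) = 0.20
Prior × likelihood for each component:
  w_A·p_A = 0.55 × 0.27 = 0.1485
  w_B·p_B = 0.45 × 0.2 = 0.09
Sum: 0.1485 + 0.09 = 0.2385
P(Language B | data) ≈ 0.377

0.377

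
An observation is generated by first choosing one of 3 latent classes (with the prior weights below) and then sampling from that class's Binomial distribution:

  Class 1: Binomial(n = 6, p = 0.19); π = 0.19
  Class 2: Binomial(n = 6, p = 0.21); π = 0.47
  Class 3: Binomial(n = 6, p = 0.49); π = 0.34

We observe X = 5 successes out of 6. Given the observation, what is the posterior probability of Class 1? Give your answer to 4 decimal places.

Posterior ∝ prior × likelihood, so P(k | x) ∝ π_k f_k(x); normalise over all components.
Component likelihoods at x = 5 successes out of 6:
  f_1 = 0.00120338
  f_2 = 0.00193586
  f_3 = 0.0864374
Weight by the priors:
  π_1·f_1 = 0.19 × 0.00120338 = 0.000228643
  π_2·f_2 = 0.47 × 0.00193586 = 0.000909856
  π_3·f_3 = 0.34 × 0.0864374 = 0.0293887
Normaliser: 0.000228643 + 0.000909856 + 0.0293887 = 0.0305272
P(Class 1 | 5 successes out of 6) ≈ 0.0075

0.0075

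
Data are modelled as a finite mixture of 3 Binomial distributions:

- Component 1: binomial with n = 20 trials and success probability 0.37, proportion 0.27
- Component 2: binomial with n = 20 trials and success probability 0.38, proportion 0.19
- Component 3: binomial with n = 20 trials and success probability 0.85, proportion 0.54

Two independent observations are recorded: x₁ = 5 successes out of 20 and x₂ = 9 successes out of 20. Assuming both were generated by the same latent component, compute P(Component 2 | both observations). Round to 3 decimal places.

0.403

Posterior ∝ prior × likelihood, so P(k | x) ∝ π_k f_k(x); normalise over all components.
Since both observations come from the same component, the likelihood for component k is f_k(x₁)·f_k(x₂).
  f_1 = [0.10509] × [0.135446] = 0.014234
  f_2 = [0.0944576] × [0.1444] = 0.0136397
  f_3 = [3.01236e-09] × [3.36496e-05] = 1.01365e-13
Unnormalised posteriors:
  π_1·f_1 = 0.27 × 0.014234 = 0.00384319
  π_2·f_2 = 0.19 × 0.0136397 = 0.00259154
  π_3·f_3 = 0.54 × 1.01365e-13 = 5.4737e-14
Normaliser: 0.00384319 + 0.00259154 + 5.4737e-14 = 0.00643473
P(Component 2 | x₁, x₂) = 0.00259154 / 0.00643473 ≈ 0.403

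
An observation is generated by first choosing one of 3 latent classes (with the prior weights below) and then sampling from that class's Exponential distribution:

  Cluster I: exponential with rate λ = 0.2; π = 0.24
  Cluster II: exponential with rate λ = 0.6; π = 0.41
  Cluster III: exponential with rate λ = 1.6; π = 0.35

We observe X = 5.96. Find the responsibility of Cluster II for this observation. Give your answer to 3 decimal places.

Apply Bayes' rule: the posterior for each component is proportional to its prior times its likelihood at x.
Evaluate each component's likelihood at the observed value:
  f_I = 0.2·e^(−0.2·5.96) = 0.2·e^(−1.1920) = 0.0607227
  f_II = 0.6·e^(−0.6·5.96) = 0.6·e^(−3.5760) = 0.0167925
  f_III = 1.6·e^(−1.6·5.96) = 1.6·e^(−9.5360) = 0.000115528
Weight by the priors:
  P(Z=I)·f_I = 0.24 × 0.0607227 = 0.0145734
  P(Z=II)·f_II = 0.41 × 0.0167925 = 0.00688491
  P(Z=III)·f_III = 0.35 × 0.000115528 = 4.04349e-05
Evidence: 0.0145734 + 0.00688491 + 4.04349e-05 = 0.0214988
Responsibility of Cluster II: 0.00688491 / 0.0214988 ≈ 0.320

0.320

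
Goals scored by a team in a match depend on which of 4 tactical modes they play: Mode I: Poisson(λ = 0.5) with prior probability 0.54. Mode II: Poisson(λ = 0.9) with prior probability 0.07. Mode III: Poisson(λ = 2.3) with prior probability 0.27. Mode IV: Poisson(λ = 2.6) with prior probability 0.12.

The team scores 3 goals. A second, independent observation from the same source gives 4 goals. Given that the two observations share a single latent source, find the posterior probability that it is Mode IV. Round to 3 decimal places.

P(component k | x) = π_k·f_k(x) / marginal(x), where marginal(x) = Σ_j π_j·f_j(x).
Since both observations come from the same component, the likelihood for component k is f_k(x₁)·f_k(x₂).
  f_I = [0.0126361] × [0.00157951] = 1.99587e-05
  f_II = [0.0493982] × [0.0111146] = 0.000549041
  f_III = [0.203308] × [0.116902] = 0.0237672
  f_IV = [0.217572] × [0.141422] = 0.0307694
Unnormalised posteriors:
  π_I·f_I = 0.54 × 1.99587e-05 = 1.07777e-05
  π_II·f_II = 0.07 × 0.000549041 = 3.84329e-05
  π_III·f_III = 0.27 × 0.0237672 = 0.00641714
  π_IV·f_IV = 0.12 × 0.0307694 = 0.00369233
Marginal: 1.07777e-05 + 3.84329e-05 + 0.00641714 + 0.00369233 = 0.0101587
P(Mode IV | data) ≈ 0.363

0.363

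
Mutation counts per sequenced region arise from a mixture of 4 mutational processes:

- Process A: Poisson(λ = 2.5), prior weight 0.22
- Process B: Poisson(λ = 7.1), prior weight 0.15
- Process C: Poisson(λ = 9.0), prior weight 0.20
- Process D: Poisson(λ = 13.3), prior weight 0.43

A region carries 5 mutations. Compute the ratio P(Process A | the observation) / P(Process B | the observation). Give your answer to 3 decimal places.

Since P(k|x) ∝ P(Z=k) f_k(x), the posterior odds are P(Z=i) f_i(x) / (P(Z=j) f_j(x)).
Poisson probabilities:
  L_A = 0.0668009
  L_B = 0.124057
  L_C = 0.0607269
  L_D = 0.00580711
Odds = (0.22/0.15) × (0.0668009/0.124057) = 1.46667 × 0.538472 ≈ 0.790

0.790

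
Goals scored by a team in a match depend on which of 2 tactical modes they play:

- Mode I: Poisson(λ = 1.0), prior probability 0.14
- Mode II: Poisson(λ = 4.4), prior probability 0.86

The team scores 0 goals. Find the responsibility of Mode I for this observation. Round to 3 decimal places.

P(component k | x) = π_k·f_k(x) / marginal(x), where marginal(x) = Σ_j π_j·f_j(x).
Component likelihoods at x = 0 goals:
  p_I = e^(−1.0)·1.0^0/0! = 0.367879
  p_II = e^(−4.4)·4.4^0/0! = 0.0122773
Weight by the priors:
  π_I·p_I = 0.14 × 0.367879 = 0.0515031
  π_II·p_II = 0.86 × 0.0122773 = 0.0105585
Sum: 0.0515031 + 0.0105585 = 0.0620616
Responsibility of Mode I: 0.0515031 / 0.0620616 ≈ 0.830

0.830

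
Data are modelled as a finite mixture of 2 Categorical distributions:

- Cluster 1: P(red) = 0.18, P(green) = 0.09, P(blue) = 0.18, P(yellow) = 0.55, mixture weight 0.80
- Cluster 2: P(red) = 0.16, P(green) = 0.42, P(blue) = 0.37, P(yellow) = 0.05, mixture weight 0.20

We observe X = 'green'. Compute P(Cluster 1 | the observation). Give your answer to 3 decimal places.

0.462

By Bayes' theorem, P(k | x) = w_k f_k(x) / Σ_j w_j f_j(x).
Component likelihoods at x = 'green':
  L_1 = P(green | comp) = 0.09
  L_2 = P(green | comp) = 0.42
Prior × likelihood for each component:
  w_1·L_1 = 0.80 × 0.09 = 0.072
  w_2·L_2 = 0.20 × 0.42 = 0.084
Denominator: 0.072 + 0.084 = 0.156
P(Cluster 1 | 'green') = 0.072 / 0.156 ≈ 0.462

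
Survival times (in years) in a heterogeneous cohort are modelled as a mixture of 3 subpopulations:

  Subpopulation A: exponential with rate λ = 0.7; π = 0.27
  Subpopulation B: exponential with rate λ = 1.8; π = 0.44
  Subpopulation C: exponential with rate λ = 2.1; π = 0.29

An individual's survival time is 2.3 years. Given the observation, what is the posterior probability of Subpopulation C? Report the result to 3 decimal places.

0.088

Apply Bayes' rule: the posterior for each component is proportional to its prior times its likelihood at x.
Exponential densities:
  p_A = 0.7·e^(−0.7·2.3) = 0.7·e^(−1.6100) = 0.139921
  p_B = 1.8·e^(−1.8·2.3) = 1.8·e^(−4.1400) = 0.0286611
  p_C = 2.1·e^(−2.1·2.3) = 2.1·e^(−4.8300) = 0.0167717
Multiply by the mixture weights:
  π_A·p_A = 0.27 × 0.139921 = 0.0377788
  π_B·p_B = 0.44 × 0.0286611 = 0.0126109
  π_C·p_C = 0.29 × 0.0167717 = 0.00486379
Denominator: 0.0377788 + 0.0126109 + 0.00486379 = 0.0552534
So the posterior for Subpopulation C is 0.00486379 / 0.0552534 ≈ 0.088.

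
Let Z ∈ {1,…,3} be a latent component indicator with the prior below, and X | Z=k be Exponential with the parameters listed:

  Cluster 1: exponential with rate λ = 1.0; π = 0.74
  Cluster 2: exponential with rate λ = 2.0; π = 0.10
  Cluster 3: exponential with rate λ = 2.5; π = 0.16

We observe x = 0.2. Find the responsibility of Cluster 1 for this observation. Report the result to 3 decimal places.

0.617

Posterior ∝ prior × likelihood, so P(k | x) ∝ π_k f_k(x); normalise over all components.
Component likelihoods at x = 0.2:
  p_1 = 0.818731
  p_2 = 1.34064
  p_3 = 1.51633
Multiply by the mixture weights:
  π_1·p_1 = 0.74 × 0.818731 = 0.605861
  π_2·p_2 = 0.10 × 1.34064 = 0.134064
  π_3·p_3 = 0.16 × 1.51633 = 0.242612
Sum: 0.605861 + 0.134064 + 0.242612 = 0.982537
P(Cluster 1 | 0.2) ≈ 0.617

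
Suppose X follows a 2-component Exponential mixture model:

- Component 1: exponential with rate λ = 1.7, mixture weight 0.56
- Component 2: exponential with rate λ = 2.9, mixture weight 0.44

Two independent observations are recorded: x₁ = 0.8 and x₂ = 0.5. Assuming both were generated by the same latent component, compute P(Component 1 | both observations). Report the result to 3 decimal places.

0.675

P(component k | x) = π_k·f_k(x) / marginal(x), where marginal(x) = Σ_j π_j·f_j(x).
Since both observations come from the same component, the likelihood for component k is f_k(x₁)·f_k(x₂).
  p_1 = [1.7·e^(−1.7·0.8) = 1.7·e^(−1.3600) = 0.436323] × [0.726605] = 0.317035
  p_2 = [2.9·e^(−2.9·0.8) = 2.9·e^(−2.3200) = 0.284993] × [0.680254] = 0.193868
Prior × likelihood for each component:
  π_1·p_1 = 0.56 × 0.317035 = 0.17754
  π_2·p_2 = 0.44 × 0.193868 = 0.0853019
Sum: 0.17754 + 0.0853019 = 0.262841
Responsibility of Component 1: 0.17754 / 0.262841 ≈ 0.675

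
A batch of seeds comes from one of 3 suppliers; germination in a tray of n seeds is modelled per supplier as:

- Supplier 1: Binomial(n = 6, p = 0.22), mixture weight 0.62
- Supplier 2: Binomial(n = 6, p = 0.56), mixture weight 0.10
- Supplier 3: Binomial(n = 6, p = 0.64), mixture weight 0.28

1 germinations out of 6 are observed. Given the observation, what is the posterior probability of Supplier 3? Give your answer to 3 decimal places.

The responsibility of component k is π_k f_k(x) divided by Σ_j π_j f_j(x).
Evaluate each component's likelihood at the observed value:
  f_1 = 0.381107
  f_2 = 0.0554119
  f_3 = 0.023219
Weight by the priors:
  π_1·f_1 = 0.62 × 0.381107 = 0.236286
  π_2·f_2 = 0.10 × 0.0554119 = 0.00554119
  π_3·f_3 = 0.28 × 0.023219 = 0.00650132
Normaliser: 0.236286 + 0.00554119 + 0.00650132 = 0.248329
P(Supplier 3 | 1 germinations out of 6) = 0.00650132 / 0.248329 ≈ 0.026

0.026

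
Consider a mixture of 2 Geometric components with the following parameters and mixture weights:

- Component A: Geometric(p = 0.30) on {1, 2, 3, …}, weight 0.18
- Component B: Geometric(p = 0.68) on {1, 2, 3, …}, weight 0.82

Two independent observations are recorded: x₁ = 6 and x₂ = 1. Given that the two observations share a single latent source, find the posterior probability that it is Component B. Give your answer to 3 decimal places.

0.318

Apply Bayes' rule: the posterior for each component is proportional to its prior times its likelihood at x.
Since both observations come from the same component, the likelihood for component k is f_k(x₁)·f_k(x₂).
  f_A = [0.050421] × [0.3] = 0.0151263
  f_B = [0.0022817] × [0.68] = 0.00155156
Unnormalised posteriors:
  π_A·f_A = 0.18 × 0.0151263 = 0.00272273
  π_B·f_B = 0.82 × 0.00155156 = 0.00127228
Marginal: 0.00272273 + 0.00127228 = 0.00399501
So the posterior for Component B is 0.00127228 / 0.00399501 ≈ 0.318.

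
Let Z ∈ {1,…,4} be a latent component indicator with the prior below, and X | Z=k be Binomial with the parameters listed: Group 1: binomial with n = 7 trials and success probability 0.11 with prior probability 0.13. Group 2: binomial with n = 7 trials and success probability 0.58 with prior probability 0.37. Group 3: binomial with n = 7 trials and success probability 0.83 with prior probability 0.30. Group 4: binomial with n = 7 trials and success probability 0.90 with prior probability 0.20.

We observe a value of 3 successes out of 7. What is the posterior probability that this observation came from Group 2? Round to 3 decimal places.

Apply Bayes' rule: the posterior for each component is proportional to its prior times its likelihood at x.
Evaluate each component's likelihood at the observed value:
  L_1 = C(7,3)·0.11^3·0.89^4 = 35·0.001331·0.627422 = 0.0292285
  L_2 = C(7,3)·0.58^3·0.42^4 = 35·0.195112·0.031117 = 0.212495
  L_3 = C(7,3)·0.83^3·0.17^4 = 35·0.571787·0.00083521 = 0.0167147
  L_4 = C(7,3)·0.90^3·0.10^4 = 35·0.729·0.0001 = 0.0025515
Unnormalised posteriors:
  P(Z=1)·L_1 = 0.13 × 0.0292285 = 0.0037997
  P(Z=2)·L_2 = 0.37 × 0.212495 = 0.0786232
  P(Z=3)·L_3 = 0.30 × 0.0167147 = 0.0050144
  P(Z=4)·L_4 = 0.20 × 0.0025515 = 0.0005103
Sum: 0.0037997 + 0.0786232 + 0.0050144 + 0.0005103 = 0.0879476
So the posterior for Group 2 is 0.0786232 / 0.0879476 ≈ 0.894.

0.894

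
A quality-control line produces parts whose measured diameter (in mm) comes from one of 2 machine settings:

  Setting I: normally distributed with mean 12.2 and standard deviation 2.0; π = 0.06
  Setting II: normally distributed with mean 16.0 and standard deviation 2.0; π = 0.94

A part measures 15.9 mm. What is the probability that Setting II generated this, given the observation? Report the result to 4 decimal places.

0.9886

P(component k | x) = π_k·f_k(x) / marginal(x), where marginal(x) = Σ_j π_j·f_j(x).
Component likelihoods at x = 15.9 mm:
  f_I = (1/(2.0·√(2π)))·exp(−(15.9−12.2)²/(2·2.0²)) = 0.199471·exp(-1.71125) = 0.0360324
  f_II = (1/(2.0·√(2π)))·exp(−(15.9−16.0)²/(2·2.0²)) = 0.199471·exp(-0.00125) = 0.199222
Unnormalised posteriors:
  π_I·f_I = 0.06 × 0.0360324 = 0.00216195
  π_II·f_II = 0.94 × 0.199222 = 0.187269
Evidence: 0.00216195 + 0.187269 = 0.189431
Responsibility of Setting II: 0.187269 / 0.189431 ≈ 0.9886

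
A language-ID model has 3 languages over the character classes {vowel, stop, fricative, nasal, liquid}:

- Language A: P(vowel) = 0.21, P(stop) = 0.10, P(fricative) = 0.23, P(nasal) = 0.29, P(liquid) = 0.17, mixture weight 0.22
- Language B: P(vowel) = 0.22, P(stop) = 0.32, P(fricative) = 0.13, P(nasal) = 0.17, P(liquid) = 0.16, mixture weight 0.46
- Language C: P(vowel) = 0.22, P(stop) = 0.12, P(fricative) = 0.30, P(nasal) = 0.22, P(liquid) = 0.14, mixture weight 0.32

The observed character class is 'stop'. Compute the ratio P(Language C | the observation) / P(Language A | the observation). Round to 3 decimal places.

Only the two components matter; the odds are (π_i f_i(x)) / (π_j f_j(x)).
Evaluate each component's likelihood at the observed value:
  p_A = P(stop | comp) = 0.10
  p_B = P(stop | comp) = 0.32
  p_C = P(stop | comp) = 0.12
Odds = (0.32/0.22) × (0.12/0.1) = 1.45455 × 1.2 ≈ 1.745

1.745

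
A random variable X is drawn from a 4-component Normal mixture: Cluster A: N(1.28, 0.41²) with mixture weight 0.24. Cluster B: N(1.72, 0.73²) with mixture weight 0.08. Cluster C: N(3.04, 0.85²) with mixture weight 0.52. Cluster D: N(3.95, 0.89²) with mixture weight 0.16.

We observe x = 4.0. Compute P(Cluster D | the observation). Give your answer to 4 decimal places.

0.3564

Posterior ∝ prior × likelihood, so P(k | x) ∝ π_k f_k(x); normalise over all components.
Component likelihoods at x = 4.0:
  L_A = (1/(0.41·√(2π)))·exp(−(4.0−1.28)²/(2·0.41²)) = 0.973030·exp(-22.00595) = 2.69814e-10
  L_B = (1/(0.73·√(2π)))·exp(−(4.0−1.72)²/(2·0.73²)) = 0.546496·exp(-4.87746) = 0.00416229
  L_C = (1/(0.85·√(2π)))·exp(−(4.0−3.04)²/(2·0.85²)) = 0.469344·exp(-0.63779) = 0.24803
  L_D = (1/(0.89·√(2π)))·exp(−(4.0−3.95)²/(2·0.89²)) = 0.448250·exp(-0.00158) = 0.447543
Unnormalised posteriors:
  π_A·L_A = 0.24 × 2.69814e-10 = 6.47553e-11
  π_B·L_B = 0.08 × 0.00416229 = 0.000332983
  π_C·L_C = 0.52 × 0.24803 = 0.128976
  π_D·L_D = 0.16 × 0.447543 = 0.0716069
Sum: 6.47553e-11 + 0.000332983 + 0.128976 + 0.0716069 = 0.200916
Responsibility of Cluster D: 0.0716069 / 0.200916 ≈ 0.3564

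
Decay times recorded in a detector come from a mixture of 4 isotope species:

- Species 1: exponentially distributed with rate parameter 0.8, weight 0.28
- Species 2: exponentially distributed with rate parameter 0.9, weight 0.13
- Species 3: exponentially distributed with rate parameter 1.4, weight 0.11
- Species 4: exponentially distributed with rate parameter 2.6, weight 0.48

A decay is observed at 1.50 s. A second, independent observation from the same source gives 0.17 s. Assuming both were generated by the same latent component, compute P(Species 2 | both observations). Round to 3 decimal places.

P(component k | x) = π_k·f_k(x) / marginal(x), where marginal(x) = Σ_j π_j·f_j(x).
Since both observations come from the same component, the likelihood for component k is f_k(x₁)·f_k(x₂).
  f_1 = [0.8·e^(−0.8·1.50) = 0.8·e^(−1.2000) = 0.240955] × [0.698274] = 0.168253
  f_2 = [0.9·e^(−0.9·1.50) = 0.9·e^(−1.3500) = 0.233316] × [0.772317] = 0.180194
  f_3 = [1.4·e^(−1.4·1.50) = 1.4·e^(−2.1000) = 0.171439] × [1.10348] = 0.18918
  f_4 = [2.6·e^(−2.6·1.50) = 2.6·e^(−3.9000) = 0.052629] × [1.67115] = 0.0879509
Unnormalised posteriors:
  π_1·f_1 = 0.28 × 0.168253 = 0.0471108
  π_2·f_2 = 0.13 × 0.180194 = 0.0234252
  π_3·f_3 = 0.11 × 0.18918 = 0.0208098
  π_4·f_4 = 0.48 × 0.0879509 = 0.0422164
Evidence: 0.0471108 + 0.0234252 + 0.0208098 + 0.0422164 = 0.133562
So the posterior for Species 2 is 0.0234252 / 0.133562 ≈ 0.175.

0.175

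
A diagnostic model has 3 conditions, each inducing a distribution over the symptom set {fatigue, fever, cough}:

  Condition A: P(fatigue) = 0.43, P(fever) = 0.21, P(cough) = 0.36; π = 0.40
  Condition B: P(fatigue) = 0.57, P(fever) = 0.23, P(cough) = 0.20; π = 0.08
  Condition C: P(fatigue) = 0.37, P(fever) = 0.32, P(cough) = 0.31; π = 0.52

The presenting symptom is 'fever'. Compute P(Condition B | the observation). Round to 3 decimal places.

By Bayes' theorem, P(k | x) = π_k f_k(x) / Σ_j π_j f_j(x).
Evaluate each component's likelihood at the observed value:
  p_A = 0.21
  p_B = 0.23
  p_C = 0.32
Multiply by the mixture weights:
  π_A·p_A = 0.40 × 0.21 = 0.084
  π_B·p_B = 0.08 × 0.23 = 0.0184
  π_C·p_C = 0.52 × 0.32 = 0.1664
Normaliser: 0.084 + 0.0184 + 0.1664 = 0.2688
Responsibility of Condition B: 0.0184 / 0.2688 ≈ 0.068

0.068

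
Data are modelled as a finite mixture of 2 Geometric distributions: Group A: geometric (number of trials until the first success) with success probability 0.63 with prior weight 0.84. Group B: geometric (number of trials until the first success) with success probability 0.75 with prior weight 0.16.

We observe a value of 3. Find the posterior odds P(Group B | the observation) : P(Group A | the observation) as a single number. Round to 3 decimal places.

0.104

The posterior odds equal the prior odds times the likelihood ratio: (π_i/π_j)·(f_i(x)/f_j(x)).
Component likelihoods at x = 3:
  f_A = 0.63·(1−0.63)^2 = 0.63·0.1369 = 0.086247
  f_B = 0.75·(1−0.75)^2 = 0.75·0.0625 = 0.046875
Posterior odds = (π_B·f_B) / (π_A·f_A) = (0.16·0.046875) / (0.84·0.086247) = 0.0075 / 0.0724475 ≈ 0.104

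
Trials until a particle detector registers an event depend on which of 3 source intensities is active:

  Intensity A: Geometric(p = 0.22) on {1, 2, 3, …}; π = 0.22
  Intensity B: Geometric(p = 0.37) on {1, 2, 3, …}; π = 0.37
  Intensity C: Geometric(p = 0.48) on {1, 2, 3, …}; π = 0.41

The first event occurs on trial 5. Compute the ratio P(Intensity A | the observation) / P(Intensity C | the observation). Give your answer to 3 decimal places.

1.245

The posterior odds equal the prior odds times the likelihood ratio: (π_i/π_j)·(f_i(x)/f_j(x)).
Geometric probabilities:
  f_A = 0.0814331
  f_B = 0.058286
  f_C = 0.0350958
Odds = (0.22/0.41) × (0.0814331/0.0350958) = 0.536585 × 2.32031 ≈ 1.245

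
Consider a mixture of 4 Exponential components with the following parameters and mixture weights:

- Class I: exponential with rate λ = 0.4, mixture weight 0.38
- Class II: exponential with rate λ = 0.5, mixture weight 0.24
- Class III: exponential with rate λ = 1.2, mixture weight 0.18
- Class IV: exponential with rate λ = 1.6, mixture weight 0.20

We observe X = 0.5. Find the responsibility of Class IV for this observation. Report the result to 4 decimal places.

By Bayes' theorem, P(k | x) = P(Z=k) f_k(x) / Σ_j P(Z=j) f_j(x).
Exponential densities:
  p_I = 0.4·e^(−0.4·0.5) = 0.4·e^(−0.2000) = 0.327492
  p_II = 0.5·e^(−0.5·0.5) = 0.5·e^(−0.2500) = 0.3894
  p_III = 1.2·e^(−1.2·0.5) = 1.2·e^(−0.6000) = 0.658574
  p_IV = 1.6·e^(−1.6·0.5) = 1.6·e^(−0.8000) = 0.718926
Weight by the priors:
  P(Z=I)·p_I = 0.38 × 0.327492 = 0.124447
  P(Z=II)·p_II = 0.24 × 0.3894 = 0.0934561
  P(Z=III)·p_III = 0.18 × 0.658574 = 0.118543
  P(Z=IV)·p_IV = 0.20 × 0.718926 = 0.143785
Sum: 0.124447 + 0.0934561 + 0.118543 + 0.143785 = 0.480232
Responsibility of Class IV: 0.143785 / 0.480232 ≈ 0.2994

0.2994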